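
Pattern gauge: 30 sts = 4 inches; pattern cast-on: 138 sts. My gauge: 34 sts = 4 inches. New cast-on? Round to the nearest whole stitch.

CO 156 sts.

Scale factor = 34 / 30 = 1.133.
138 × 34 / 30 = 156.40 sts.
→ 156 sts.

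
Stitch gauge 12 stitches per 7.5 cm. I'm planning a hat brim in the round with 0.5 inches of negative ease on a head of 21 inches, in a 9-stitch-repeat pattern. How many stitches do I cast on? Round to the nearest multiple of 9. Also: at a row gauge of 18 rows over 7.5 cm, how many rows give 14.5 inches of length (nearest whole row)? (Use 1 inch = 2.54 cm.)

Finished = 21 − 0.5 = 20.5 inches.
20.5 inches × 2.54 = 52.07 cm.
12/7.5 = 1.6 sts per cm; 52.07 × 1.6 = 83.31 sts.
Nearest multiple of 9 → 81.
14.5 inches = 36.83 cm; × 2.4 = 88.39 → 88 rows.

Cast on 81 stitches; work 88 rows.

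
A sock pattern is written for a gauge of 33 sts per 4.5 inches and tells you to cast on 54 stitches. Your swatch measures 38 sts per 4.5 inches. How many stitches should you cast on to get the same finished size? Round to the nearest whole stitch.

CO 62 sts.

Scale factor = 38 / 33 = 1.152.
54 × 38 / 33 = 62.18 sts.
→ 62 sts.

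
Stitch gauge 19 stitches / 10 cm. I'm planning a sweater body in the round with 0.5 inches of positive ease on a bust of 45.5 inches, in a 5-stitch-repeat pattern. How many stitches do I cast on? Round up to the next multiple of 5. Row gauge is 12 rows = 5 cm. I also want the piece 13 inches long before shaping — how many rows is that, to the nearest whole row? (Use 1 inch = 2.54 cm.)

Finished = 45.5 + 0.5 = 46 inches.
46 inches × 2.54 = 116.84 cm.
19/10 = 1.9 sts per cm; 116.84 × 1.9 = 222.00 sts.
Next multiple of 5 → 225.
13 inches = 33.02 cm; × 2.4 = 79.25 → 79 rows.

Cast on 225 stitches; work 79 rows.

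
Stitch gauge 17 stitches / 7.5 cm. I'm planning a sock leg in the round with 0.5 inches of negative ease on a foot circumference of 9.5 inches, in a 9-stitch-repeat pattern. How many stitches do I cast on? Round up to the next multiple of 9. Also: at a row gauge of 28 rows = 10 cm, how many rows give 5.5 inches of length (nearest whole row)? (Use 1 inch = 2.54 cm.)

Finished = 9.5 − 0.5 = 9 inches.
9 inches × 2.54 = 22.86 cm.
17/7.5 = 2.267 sts per cm; 22.86 × 2.267 = 51.82 sts.
Next multiple of 9 → 54.
5.5 inches = 13.97 cm; × 2.8 = 39.12 → 39 rows.

Cast on 54 stitches; work 39 rows.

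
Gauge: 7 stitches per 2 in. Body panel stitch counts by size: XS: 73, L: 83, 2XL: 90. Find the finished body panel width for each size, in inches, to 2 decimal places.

XS 20.86 inches; L 23.71 inches; 2XL 25.71 inches.

7/2 = 3.5 sts per in.
XS: 73 / 3.5 = 20.857 → 20.86 in.
L: 83 / 3.5 = 23.714 → 23.71 in.
2XL: 90 / 3.5 = 25.714 → 25.71 in.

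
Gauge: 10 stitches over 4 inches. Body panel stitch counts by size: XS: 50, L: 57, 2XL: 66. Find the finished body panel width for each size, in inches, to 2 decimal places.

10/4 = 2.5 sts per in.
XS: 50 / 2.5 = 20.000 → 20.00 in.
L: 57 / 2.5 = 22.800 → 22.80 in.
2XL: 66 / 2.5 = 26.400 → 26.40 in.

XS 20.00 inches; L 22.80 inches; 2XL 26.40 inches.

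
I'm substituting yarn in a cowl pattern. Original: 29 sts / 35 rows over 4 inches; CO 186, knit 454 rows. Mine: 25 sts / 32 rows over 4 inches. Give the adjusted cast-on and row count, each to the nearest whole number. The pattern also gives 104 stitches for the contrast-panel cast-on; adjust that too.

Stitches: 186 × 25/29 = 160.34 → 160.
Rows: 454 × 32/35 = 415.09 → 415.
contrast-panel cast-on: 104 × 25/29 = 89.66 → 90.

Cast on 160 stitches; work 415 rows; contrast-panel cast-on 90 stitches.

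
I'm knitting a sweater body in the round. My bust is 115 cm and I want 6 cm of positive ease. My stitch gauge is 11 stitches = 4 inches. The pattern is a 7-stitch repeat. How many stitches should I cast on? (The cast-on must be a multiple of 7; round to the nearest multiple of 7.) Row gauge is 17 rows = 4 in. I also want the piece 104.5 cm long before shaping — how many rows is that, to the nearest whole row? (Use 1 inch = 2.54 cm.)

Cast on 133 stitches; work 175 rows.

Finished = 115 + 6 = 121 cm.
121 cm × 1/2.54 = 47.64 inches.
11/4 = 2.75 sts per in; 47.64 × 2.75 = 131.00 sts.
Nearest multiple of 7 → 133.
104.5 cm = 41.14 inches; × 4.25 = 174.85 → 175 rows.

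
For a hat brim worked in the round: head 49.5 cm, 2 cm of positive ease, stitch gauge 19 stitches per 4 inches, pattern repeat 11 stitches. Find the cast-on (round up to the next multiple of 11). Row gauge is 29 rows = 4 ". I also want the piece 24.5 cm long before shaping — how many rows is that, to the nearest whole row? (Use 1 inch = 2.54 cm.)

Finished = 49.5 + 2 = 51.5 cm.
51.5 cm × 1/2.54 = 20.28 inches.
19/4 = 4.75 sts per in; 20.28 × 4.75 = 96.31 sts.
Next multiple of 11 → 99.
24.5 cm = 9.65 inches; × 7.25 = 69.93 → 70 rows.

Cast on 99 stitches; work 70 rows.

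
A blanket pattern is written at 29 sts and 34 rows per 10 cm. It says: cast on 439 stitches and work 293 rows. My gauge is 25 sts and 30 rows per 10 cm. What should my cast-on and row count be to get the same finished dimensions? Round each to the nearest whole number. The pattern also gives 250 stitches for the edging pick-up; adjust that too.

Cast on 378 stitches; work 259 rows; edging pick-up 216 stitches.

Stitches: 439 × 25/29 = 378.45 → 378.
Rows: 293 × 30/34 = 258.53 → 259.
edging pick-up: 250 × 25/29 = 215.52 → 216.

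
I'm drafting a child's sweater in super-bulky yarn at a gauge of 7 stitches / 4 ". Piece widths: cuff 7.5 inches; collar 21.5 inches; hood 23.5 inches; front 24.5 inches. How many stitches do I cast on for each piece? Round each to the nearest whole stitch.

Rate = 7/4 = 1.75 sts per in.
cuff: 7.5 × 1.75 = 13.12 → 13.
collar: 21.5 × 1.75 = 37.62 → 38.
hood: 23.5 × 1.75 = 41.12 → 41.
front: 24.5 × 1.75 = 42.88 → 43.

cuff 13; collar 38; hood 41; front 43.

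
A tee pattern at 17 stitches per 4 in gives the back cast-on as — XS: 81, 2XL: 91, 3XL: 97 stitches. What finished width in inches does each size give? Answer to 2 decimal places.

17/4 = 4.25 sts per in.
XS: 81 / 4.25 = 19.059 → 19.06 in.
2XL: 91 / 4.25 = 21.412 → 21.41 in.
3XL: 97 / 4.25 = 22.824 → 22.82 in.

XS 19.06 inches; 2XL 21.41 inches; 3XL 22.82 inches.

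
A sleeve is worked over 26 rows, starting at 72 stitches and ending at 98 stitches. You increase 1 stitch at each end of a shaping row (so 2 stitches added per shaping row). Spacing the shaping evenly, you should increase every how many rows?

Stitches to add: |98 − 72| = 26.
Shaping rows needed: 26 / 2 = 13.
26 rows / 13 = every 2 rows.

Increase every 2nd row.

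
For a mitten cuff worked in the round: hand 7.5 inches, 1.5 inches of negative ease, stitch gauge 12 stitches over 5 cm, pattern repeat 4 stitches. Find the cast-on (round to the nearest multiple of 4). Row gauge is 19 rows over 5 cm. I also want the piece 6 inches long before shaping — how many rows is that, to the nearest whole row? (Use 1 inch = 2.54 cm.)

Cast on 36 stitches; work 58 rows.

Finished = 7.5 − 1.5 = 6 inches.
6 inches × 2.54 = 15.24 cm.
12/5 = 2.4 sts per cm; 15.24 × 2.4 = 36.58 sts.
Nearest multiple of 4 → 36.
6 inches = 15.24 cm; × 3.8 = 57.91 → 58 rows.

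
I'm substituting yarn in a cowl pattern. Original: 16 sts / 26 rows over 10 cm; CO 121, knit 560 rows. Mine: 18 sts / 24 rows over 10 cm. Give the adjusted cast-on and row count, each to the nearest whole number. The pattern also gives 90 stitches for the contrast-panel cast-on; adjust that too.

Stitches: 121 × 18/16 = 136.12 → 136.
Rows: 560 × 24/26 = 516.92 → 517.
contrast-panel cast-on: 90 × 18/16 = 101.25 → 101.

Cast on 136 stitches; work 517 rows; contrast-panel cast-on 101 stitches.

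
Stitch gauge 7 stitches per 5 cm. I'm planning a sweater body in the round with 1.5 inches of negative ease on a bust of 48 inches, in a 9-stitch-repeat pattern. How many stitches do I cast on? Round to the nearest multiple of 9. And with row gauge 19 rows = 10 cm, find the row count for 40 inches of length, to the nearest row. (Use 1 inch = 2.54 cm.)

Cast on 162 stitches; work 193 rows.

Finished = 48 − 1.5 = 46.5 inches.
46.5 inches × 2.54 = 118.11 cm.
7/5 = 1.4 sts per cm; 118.11 × 1.4 = 165.35 sts.
Nearest multiple of 9 → 162.
40 inches = 101.60 cm; × 1.9 = 193.04 → 193 rows.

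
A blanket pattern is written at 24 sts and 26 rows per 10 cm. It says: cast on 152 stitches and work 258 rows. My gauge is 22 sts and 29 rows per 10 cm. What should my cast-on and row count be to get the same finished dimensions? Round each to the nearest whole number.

Stitches: 152 × 22/24 = 139.33 → 139.
Rows: 258 × 29/26 = 287.77 → 288.

Cast on 139 stitches; work 288 rows.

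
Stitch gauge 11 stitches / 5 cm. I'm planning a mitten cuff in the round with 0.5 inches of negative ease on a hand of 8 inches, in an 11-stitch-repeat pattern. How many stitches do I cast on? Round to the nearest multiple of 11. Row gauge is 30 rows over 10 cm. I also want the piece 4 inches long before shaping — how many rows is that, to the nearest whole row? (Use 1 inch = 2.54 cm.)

Finished = 8 − 0.5 = 7.5 inches.
7.5 inches × 2.54 = 19.05 cm.
11/5 = 2.2 sts per cm; 19.05 × 2.2 = 41.91 sts.
Nearest multiple of 11 → 44.
4 inches = 10.16 cm; × 3 = 30.48 → 30 rows.

Cast on 44 stitches; work 30 rows.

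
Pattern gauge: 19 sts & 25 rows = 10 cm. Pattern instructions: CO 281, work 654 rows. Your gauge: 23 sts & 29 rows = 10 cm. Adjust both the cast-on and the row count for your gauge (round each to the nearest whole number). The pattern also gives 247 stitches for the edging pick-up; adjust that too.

Stitches: 281 × 23/19 = 340.16 → 340.
Rows: 654 × 29/25 = 758.64 → 759.
edging pick-up: 247 × 23/19 = 299.00 → 299.

Cast on 340 stitches; work 759 rows; edging pick-up 299 stitches.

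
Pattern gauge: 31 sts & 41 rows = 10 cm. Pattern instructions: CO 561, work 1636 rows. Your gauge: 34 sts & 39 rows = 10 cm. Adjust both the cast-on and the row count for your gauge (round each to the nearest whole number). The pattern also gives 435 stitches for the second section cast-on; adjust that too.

Cast on 615 stitches; work 1556 rows; second section cast-on 477 stitches.

Stitches: 561 × 34/31 = 615.29 → 615.
Rows: 1636 × 39/41 = 1556.20 → 1556.
second section cast-on: 435 × 34/31 = 477.10 → 477.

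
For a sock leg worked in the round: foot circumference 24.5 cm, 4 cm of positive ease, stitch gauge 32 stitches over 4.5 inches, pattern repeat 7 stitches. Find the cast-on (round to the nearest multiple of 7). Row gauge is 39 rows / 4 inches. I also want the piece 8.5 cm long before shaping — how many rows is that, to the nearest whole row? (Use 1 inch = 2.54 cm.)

Cast on 77 stitches; work 33 rows.

Finished = 24.5 + 4 = 28.5 cm.
28.5 cm × 1/2.54 = 11.22 inches.
32/4.5 = 7.111 sts per in; 11.22 × 7.111 = 79.79 sts.
Nearest multiple of 7 → 77.
8.5 cm = 3.35 inches; × 9.75 = 32.63 → 33 rows.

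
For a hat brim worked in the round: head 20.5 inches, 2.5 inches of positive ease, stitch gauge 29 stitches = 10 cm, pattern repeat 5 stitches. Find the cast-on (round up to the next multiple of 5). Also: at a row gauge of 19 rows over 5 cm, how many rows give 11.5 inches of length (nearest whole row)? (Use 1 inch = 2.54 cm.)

Cast on 170 stitches; work 111 rows.

Finished = 20.5 + 2.5 = 23 inches.
23 inches × 2.54 = 58.42 cm.
29/10 = 2.9 sts per cm; 58.42 × 2.9 = 169.42 sts.
Next multiple of 5 → 170.
11.5 inches = 29.21 cm; × 3.8 = 111.00 → 111 rows.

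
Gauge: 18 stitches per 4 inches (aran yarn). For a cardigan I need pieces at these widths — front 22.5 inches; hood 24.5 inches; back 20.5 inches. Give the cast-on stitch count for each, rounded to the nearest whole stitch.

Rate = 18/4 = 4.5 sts per in.
front: 22.5 × 4.5 = 101.25 → 101.
hood: 24.5 × 4.5 = 110.25 → 110.
back: 20.5 × 4.5 = 92.25 → 92.

front 101; hood 110; back 92.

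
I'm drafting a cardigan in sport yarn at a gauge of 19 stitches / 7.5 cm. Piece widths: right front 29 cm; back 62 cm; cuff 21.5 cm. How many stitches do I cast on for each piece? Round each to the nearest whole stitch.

Rate = 19/7.5 = 2.533 sts per cm.
right front: 29 × 2.533 = 73.47 → 73.
back: 62 × 2.533 = 157.07 → 157.
cuff: 21.5 × 2.533 = 54.47 → 54.

right front 73; back 157; cuff 54.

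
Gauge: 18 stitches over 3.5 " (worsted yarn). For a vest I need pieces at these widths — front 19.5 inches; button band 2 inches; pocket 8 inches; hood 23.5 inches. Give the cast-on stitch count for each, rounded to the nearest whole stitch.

front 100; button band 10; pocket 41; hood 121.

Rate = 18/3.5 = 5.143 sts per in.
front: 19.5 × 5.143 = 100.29 → 100.
button band: 2 × 5.143 = 10.29 → 10.
pocket: 8 × 5.143 = 41.14 → 41.
hood: 23.5 × 5.143 = 120.86 → 121.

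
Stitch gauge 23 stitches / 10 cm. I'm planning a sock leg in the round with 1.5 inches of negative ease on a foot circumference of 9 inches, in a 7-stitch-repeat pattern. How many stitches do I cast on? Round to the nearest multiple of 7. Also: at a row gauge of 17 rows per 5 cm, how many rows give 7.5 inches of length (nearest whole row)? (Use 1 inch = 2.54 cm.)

Cast on 42 stitches; work 65 rows.

Finished = 9 − 1.5 = 7.5 inches.
7.5 inches × 2.54 = 19.05 cm.
23/10 = 2.3 sts per cm; 19.05 × 2.3 = 43.81 sts.
Nearest multiple of 7 → 42.
7.5 inches = 19.05 cm; × 3.4 = 64.77 → 65 rows.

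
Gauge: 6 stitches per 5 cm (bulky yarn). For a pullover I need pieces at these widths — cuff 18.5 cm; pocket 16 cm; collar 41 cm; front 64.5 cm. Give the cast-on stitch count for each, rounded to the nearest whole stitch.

Rate = 6/5 = 1.2 sts per cm.
cuff: 18.5 × 1.2 = 22.20 → 22.
pocket: 16 × 1.2 = 19.20 → 19.
collar: 41 × 1.2 = 49.20 → 49.
front: 64.5 × 1.2 = 77.40 → 77.

cuff 22; pocket 19; collar 49; front 77.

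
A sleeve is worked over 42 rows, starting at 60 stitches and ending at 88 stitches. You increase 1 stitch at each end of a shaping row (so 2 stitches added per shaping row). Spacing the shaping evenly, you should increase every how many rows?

Increase every 3rd row.

Stitches to add: |88 − 60| = 28.
Shaping rows needed: 28 / 2 = 14.
42 rows / 14 = every 3 rows.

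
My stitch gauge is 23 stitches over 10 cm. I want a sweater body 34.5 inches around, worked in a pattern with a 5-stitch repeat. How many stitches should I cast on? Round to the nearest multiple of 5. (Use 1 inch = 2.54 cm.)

200 stitches.

34.5 in = 34.5 × 2.54 = 87.63 cm.
23 / 10 = 2.3 sts/cm.
87.63 × 2.3 = 201.55 sts.
→ 200.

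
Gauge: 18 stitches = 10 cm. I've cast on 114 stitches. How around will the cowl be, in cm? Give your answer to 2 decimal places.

63.33 cm.

18 stitches / 10 cm = 1.8 stitches per cm.
114 / 1.8 = 63.333 cm.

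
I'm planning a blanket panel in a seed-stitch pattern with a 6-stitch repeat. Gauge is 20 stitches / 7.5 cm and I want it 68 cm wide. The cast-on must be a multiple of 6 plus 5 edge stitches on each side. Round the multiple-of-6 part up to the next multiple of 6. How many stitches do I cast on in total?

20 / 7.5 = 2.667 sts per cm.
68 × 2.667 = 181.33 sts.
Less 10 edge sts → 171.33 for the repeat.
Next multiple of 6: 174.
Add back 10 edge sts → 184.

CO 184 sts.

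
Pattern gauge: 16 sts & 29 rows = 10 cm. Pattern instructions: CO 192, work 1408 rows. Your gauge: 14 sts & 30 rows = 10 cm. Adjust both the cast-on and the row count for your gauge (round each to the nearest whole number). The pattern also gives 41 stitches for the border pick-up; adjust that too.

Stitches: 192 × 14/16 = 168.00 → 168.
Rows: 1408 × 30/29 = 1456.55 → 1457.
border pick-up: 41 × 14/16 = 35.88 → 36.

Cast on 168 stitches; work 1457 rows; border pick-up 36 stitches.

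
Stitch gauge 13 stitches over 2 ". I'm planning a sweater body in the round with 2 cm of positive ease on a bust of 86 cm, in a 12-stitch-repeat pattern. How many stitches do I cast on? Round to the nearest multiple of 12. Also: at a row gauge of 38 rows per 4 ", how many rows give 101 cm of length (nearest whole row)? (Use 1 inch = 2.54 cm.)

Finished = 86 + 2 = 88 cm.
88 cm × 1/2.54 = 34.65 inches.
13/2 = 6.5 sts per in; 34.65 × 6.5 = 225.20 sts.
Nearest multiple of 12 → 228.
101 cm = 39.76 inches; × 9.5 = 377.76 → 378 rows.

Cast on 228 stitches; work 378 rows.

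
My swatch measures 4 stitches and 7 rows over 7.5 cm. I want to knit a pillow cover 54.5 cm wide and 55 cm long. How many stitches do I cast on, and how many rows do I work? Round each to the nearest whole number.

Cast on 29 stitches and work 51 rows.

Stitch gauge = 4/7.5 = 0.533 sts/cm; 54.5 × 0.533 = 29.07 → 29 sts.
Row gauge = 7/7.5 = 0.933 rows/cm; 55 × 0.933 = 51.33 → 51 rows.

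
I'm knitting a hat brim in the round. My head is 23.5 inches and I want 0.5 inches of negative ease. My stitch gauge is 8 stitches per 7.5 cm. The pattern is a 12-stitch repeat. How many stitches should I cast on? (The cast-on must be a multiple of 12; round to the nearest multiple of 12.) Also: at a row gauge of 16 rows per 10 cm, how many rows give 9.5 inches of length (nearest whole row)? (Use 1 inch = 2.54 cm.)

Cast on 60 stitches; work 39 rows.

Finished = 23.5 − 0.5 = 23 inches.
23 inches × 2.54 = 58.42 cm.
8/7.5 = 1.067 sts per cm; 58.42 × 1.067 = 62.31 sts.
Nearest multiple of 12 → 60.
9.5 inches = 24.13 cm; × 1.6 = 38.61 → 39 rows.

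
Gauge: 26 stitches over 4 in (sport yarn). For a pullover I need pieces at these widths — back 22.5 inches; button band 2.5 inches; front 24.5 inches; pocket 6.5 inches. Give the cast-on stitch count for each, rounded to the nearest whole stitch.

back 146; button band 16; front 159; pocket 42.

Rate = 26/4 = 6.5 sts per in.
back: 22.5 × 6.5 = 146.25 → 146.
button band: 2.5 × 6.5 = 16.25 → 16.
front: 24.5 × 6.5 = 159.25 → 159.
pocket: 6.5 × 6.5 = 42.25 → 42.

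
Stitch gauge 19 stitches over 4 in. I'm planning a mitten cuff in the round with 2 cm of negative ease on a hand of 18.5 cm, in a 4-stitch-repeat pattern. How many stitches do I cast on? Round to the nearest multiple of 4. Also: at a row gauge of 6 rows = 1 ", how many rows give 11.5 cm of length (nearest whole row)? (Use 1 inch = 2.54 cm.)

Cast on 32 stitches; work 27 rows.

Finished = 18.5 − 2 = 16.5 cm.
16.5 cm × 1/2.54 = 6.50 inches.
19/4 = 4.75 sts per in; 6.50 × 4.75 = 30.86 sts.
Nearest multiple of 4 → 32.
11.5 cm = 4.53 inches; × 6 = 27.17 → 27 rows.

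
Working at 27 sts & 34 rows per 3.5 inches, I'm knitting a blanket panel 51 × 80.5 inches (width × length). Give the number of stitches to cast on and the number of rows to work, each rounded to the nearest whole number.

Cast on 393 stitches and work 782 rows.

Stitch gauge = 27/3.5 = 7.714 sts/in; 51 × 7.714 = 393.43 → 393 sts.
Row gauge = 34/3.5 = 9.714 rows/in; 80.5 × 9.714 = 782.00 → 782 rows.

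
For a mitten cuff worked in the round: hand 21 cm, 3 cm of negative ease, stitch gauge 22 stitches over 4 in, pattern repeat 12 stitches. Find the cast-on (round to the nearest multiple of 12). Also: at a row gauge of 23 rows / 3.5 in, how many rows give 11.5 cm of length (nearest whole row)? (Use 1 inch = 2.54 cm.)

Cast on 36 stitches; work 30 rows.

Finished = 21 − 3 = 18 cm.
18 cm × 1/2.54 = 7.09 inches.
22/4 = 5.5 sts per in; 7.09 × 5.5 = 38.98 sts.
Nearest multiple of 12 → 36.
11.5 cm = 4.53 inches; × 6.571 = 29.75 → 30 rows.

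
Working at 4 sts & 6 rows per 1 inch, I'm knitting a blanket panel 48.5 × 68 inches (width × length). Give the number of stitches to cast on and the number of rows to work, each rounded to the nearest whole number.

Stitch gauge = 4/1 = 4 sts/in; 48.5 × 4 = 194.00 → 194 sts.
Row gauge = 6/1 = 6 rows/in; 68 × 6 = 408.00 → 408 rows.

Cast on 194 stitches and work 408 rows.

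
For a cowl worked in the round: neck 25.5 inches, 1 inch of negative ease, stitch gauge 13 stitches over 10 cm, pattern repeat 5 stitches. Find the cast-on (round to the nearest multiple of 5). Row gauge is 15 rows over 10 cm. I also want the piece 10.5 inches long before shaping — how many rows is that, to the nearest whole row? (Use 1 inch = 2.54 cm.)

Finished = 25.5 − 1 = 24.5 inches.
24.5 inches × 2.54 = 62.23 cm.
13/10 = 1.3 sts per cm; 62.23 × 1.3 = 80.90 sts.
Nearest multiple of 5 → 80.
10.5 inches = 26.67 cm; × 1.5 = 40.01 → 40 rows.

Cast on 80 stitches; work 40 rows.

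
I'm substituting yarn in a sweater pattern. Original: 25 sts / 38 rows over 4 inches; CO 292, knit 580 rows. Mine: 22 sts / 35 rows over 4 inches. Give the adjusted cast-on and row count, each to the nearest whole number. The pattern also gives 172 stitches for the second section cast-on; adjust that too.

Cast on 257 stitches; work 534 rows; second section cast-on 151 stitches.

Stitches: 292 × 22/25 = 256.96 → 257.
Rows: 580 × 35/38 = 534.21 → 534.
second section cast-on: 172 × 22/25 = 151.36 → 151.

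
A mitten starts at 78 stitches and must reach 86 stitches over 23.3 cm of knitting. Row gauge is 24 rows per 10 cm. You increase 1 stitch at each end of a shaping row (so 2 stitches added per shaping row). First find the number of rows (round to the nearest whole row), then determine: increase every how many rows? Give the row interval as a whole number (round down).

Increase every 14th row.

Rows = 23.3 × 2.4 = 55.9 → 56 rows.
Stitches to add: 8 → 4 shaping rows (at 2 st each).
56 / 4 = 14.00 → every 14 rows.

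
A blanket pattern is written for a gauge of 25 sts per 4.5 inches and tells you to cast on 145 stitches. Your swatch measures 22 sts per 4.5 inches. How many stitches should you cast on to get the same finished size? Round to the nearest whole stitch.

Scale factor = 22 / 25 = 0.880.
145 × 22 / 25 = 127.60 sts.
→ 128 sts.

128 stitches.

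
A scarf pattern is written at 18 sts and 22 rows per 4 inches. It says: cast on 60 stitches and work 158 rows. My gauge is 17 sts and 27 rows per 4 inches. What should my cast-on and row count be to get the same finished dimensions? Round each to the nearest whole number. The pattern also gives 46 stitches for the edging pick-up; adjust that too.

Cast on 57 stitches; work 194 rows; edging pick-up 43 stitches.

Stitches: 60 × 17/18 = 56.67 → 57.
Rows: 158 × 27/22 = 193.91 → 194.
edging pick-up: 46 × 17/18 = 43.44 → 43.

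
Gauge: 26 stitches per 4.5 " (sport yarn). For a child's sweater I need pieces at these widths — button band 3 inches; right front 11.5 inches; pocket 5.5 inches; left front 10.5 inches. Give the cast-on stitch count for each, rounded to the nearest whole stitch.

Rate = 26/4.5 = 5.778 sts per in.
button band: 3 × 5.778 = 17.33 → 17.
right front: 11.5 × 5.778 = 66.44 → 66.
pocket: 5.5 × 5.778 = 31.78 → 32.
left front: 10.5 × 5.778 = 60.67 → 61.

button band 17; right front 66; pocket 32; left front 61.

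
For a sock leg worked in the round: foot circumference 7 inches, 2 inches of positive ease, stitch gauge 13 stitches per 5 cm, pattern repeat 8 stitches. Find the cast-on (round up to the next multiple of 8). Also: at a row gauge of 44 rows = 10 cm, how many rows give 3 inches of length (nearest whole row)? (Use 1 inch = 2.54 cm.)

Finished = 7 + 2 = 9 inches.
9 inches × 2.54 = 22.86 cm.
13/5 = 2.6 sts per cm; 22.86 × 2.6 = 59.44 sts.
Next multiple of 8 → 64.
3 inches = 7.62 cm; × 4.4 = 33.53 → 34 rows.

Cast on 64 stitches; work 34 rows.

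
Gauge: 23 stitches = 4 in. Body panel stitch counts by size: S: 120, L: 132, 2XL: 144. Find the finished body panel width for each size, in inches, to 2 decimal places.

S 20.87 inches; L 22.96 inches; 2XL 25.04 inches.

23/4 = 5.75 sts per in.
S: 120 / 5.75 = 20.870 → 20.87 in.
L: 132 / 5.75 = 22.957 → 22.96 in.
2XL: 144 / 5.75 = 25.043 → 25.04 in.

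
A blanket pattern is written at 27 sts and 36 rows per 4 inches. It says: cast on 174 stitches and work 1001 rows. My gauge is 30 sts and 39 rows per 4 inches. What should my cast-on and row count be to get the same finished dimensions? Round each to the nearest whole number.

Cast on 193 stitches; work 1084 rows.

Stitches: 174 × 30/27 = 193.33 → 193.
Rows: 1001 × 39/36 = 1084.42 → 1084.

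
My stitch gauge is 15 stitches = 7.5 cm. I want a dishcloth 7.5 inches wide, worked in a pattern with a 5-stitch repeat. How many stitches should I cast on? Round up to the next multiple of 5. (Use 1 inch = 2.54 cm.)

Cast on 40 stitches.

7.5 in = 7.5 × 2.54 = 19.05 cm.
15 / 7.5 = 2 sts/cm.
19.05 × 2 = 38.10 sts.
→ 40.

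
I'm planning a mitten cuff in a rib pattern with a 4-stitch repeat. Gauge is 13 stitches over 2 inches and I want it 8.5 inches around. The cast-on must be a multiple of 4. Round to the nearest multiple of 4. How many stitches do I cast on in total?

13 / 2 = 6.5 sts per inch.
8.5 × 6.5 = 55.25 sts.
Nearest multiple of 4: 56.

CO 56 sts.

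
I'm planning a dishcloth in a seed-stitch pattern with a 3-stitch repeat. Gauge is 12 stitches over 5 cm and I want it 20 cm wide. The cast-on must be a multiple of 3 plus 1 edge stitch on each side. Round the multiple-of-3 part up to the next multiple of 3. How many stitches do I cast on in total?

Cast on 50 stitches.

12 / 5 = 2.4 sts per cm.
20 × 2.4 = 48.00 sts.
Less 2 edge sts → 46.00 for the repeat.
Next multiple of 3: 48.
Add back 2 edge sts → 50.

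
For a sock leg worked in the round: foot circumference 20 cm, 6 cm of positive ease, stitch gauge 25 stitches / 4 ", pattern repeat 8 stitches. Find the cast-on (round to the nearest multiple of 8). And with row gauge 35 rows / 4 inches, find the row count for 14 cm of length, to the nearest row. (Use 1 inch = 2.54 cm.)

Cast on 64 stitches; work 48 rows.

Finished = 20 + 6 = 26 cm.
26 cm × 1/2.54 = 10.24 inches.
25/4 = 6.25 sts per in; 10.24 × 6.25 = 63.98 sts.
Nearest multiple of 8 → 64.
14 cm = 5.51 inches; × 8.75 = 48.23 → 48 rows.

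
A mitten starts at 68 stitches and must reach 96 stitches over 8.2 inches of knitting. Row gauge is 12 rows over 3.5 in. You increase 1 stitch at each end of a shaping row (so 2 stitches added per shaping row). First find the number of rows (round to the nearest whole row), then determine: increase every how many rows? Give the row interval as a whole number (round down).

Rows = 8.2 × 3.429 = 28.1 → 28 rows.
Stitches to add: 28 → 14 shaping rows (at 2 st each).
28 / 14 = 2.00 → every 2 rows.

Increase every 2nd row.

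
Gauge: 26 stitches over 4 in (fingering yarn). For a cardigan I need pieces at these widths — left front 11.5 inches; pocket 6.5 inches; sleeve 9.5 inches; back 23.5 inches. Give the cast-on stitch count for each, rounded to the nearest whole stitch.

Rate = 26/4 = 6.5 sts per in.
left front: 11.5 × 6.5 = 74.75 → 75.
pocket: 6.5 × 6.5 = 42.25 → 42.
sleeve: 9.5 × 6.5 = 61.75 → 62.
back: 23.5 × 6.5 = 152.75 → 153.

left front 75; pocket 42; sleeve 62; back 153.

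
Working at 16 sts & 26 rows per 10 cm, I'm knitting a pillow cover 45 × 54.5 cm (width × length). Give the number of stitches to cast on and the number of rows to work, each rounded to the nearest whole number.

Cast on 72 stitches and work 142 rows.

Stitch gauge = 16/10 = 1.6 sts/cm; 45 × 1.6 = 72.00 → 72 sts.
Row gauge = 26/10 = 2.6 rows/cm; 54.5 × 2.6 = 141.70 → 142 rows.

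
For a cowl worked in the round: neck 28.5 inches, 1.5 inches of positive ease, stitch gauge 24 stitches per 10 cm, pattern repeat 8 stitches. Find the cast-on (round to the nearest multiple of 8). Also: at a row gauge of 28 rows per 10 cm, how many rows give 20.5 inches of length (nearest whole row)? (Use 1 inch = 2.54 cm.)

Cast on 184 stitches; work 146 rows.

Finished = 28.5 + 1.5 = 30 inches.
30 inches × 2.54 = 76.20 cm.
24/10 = 2.4 sts per cm; 76.20 × 2.4 = 182.88 sts.
Nearest multiple of 8 → 184.
20.5 inches = 52.07 cm; × 2.8 = 145.80 → 146 rows.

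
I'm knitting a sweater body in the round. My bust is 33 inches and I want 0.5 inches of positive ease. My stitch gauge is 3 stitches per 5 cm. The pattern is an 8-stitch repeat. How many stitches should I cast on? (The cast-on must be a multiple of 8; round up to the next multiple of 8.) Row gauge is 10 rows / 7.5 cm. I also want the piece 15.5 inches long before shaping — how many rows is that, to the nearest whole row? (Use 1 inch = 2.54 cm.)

Finished = 33 + 0.5 = 33.5 inches.
33.5 inches × 2.54 = 85.09 cm.
3/5 = 0.6 sts per cm; 85.09 × 0.6 = 51.05 sts.
Next multiple of 8 → 56.
15.5 inches = 39.37 cm; × 1.333 = 52.49 → 52 rows.

Cast on 56 stitches; work 52 rows.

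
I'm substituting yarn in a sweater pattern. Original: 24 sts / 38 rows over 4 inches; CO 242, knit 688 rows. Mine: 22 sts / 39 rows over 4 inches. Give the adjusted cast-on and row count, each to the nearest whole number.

Stitches: 242 × 22/24 = 221.83 → 222.
Rows: 688 × 39/38 = 706.11 → 706.

Cast on 222 stitches; work 706 rows.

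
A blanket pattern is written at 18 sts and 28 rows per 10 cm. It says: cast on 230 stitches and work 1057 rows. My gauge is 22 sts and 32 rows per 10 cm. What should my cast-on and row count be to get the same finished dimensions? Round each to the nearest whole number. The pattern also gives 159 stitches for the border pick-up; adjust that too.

Stitches: 230 × 22/18 = 281.11 → 281.
Rows: 1057 × 32/28 = 1208.00 → 1208.
border pick-up: 159 × 22/18 = 194.33 → 194.

Cast on 281 stitches; work 1208 rows; border pick-up 194 stitches.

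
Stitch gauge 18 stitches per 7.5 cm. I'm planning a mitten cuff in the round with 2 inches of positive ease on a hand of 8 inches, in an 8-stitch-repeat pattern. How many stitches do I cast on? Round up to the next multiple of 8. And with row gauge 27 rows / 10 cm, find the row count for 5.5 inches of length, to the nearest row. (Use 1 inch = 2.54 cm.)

Finished = 8 + 2 = 10 inches.
10 inches × 2.54 = 25.40 cm.
18/7.5 = 2.4 sts per cm; 25.40 × 2.4 = 60.96 sts.
Next multiple of 8 → 64.
5.5 inches = 13.97 cm; × 2.7 = 37.72 → 38 rows.

Cast on 64 stitches; work 38 rows.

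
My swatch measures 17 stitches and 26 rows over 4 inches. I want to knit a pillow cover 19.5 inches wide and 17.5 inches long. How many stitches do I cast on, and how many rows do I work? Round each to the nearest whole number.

Cast on 83 stitches and work 114 rows.

Stitch gauge = 17/4 = 4.25 sts/in; 19.5 × 4.25 = 82.88 → 83 sts.
Row gauge = 26/4 = 6.5 rows/in; 17.5 × 6.5 = 113.75 → 114 rows.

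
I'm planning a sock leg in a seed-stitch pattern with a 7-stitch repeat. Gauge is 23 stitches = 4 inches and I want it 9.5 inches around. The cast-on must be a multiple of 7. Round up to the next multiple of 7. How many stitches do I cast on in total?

23 / 4 = 5.75 sts per inch.
9.5 × 5.75 = 54.62 sts.
Next multiple of 7: 56.

56 stitches.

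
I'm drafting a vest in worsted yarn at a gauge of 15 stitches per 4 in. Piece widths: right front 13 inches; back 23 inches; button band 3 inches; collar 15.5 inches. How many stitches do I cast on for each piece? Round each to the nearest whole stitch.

right front 49; back 86; button band 11; collar 58.

Rate = 15/4 = 3.75 sts per in.
right front: 13 × 3.75 = 48.75 → 49.
back: 23 × 3.75 = 86.25 → 86.
button band: 3 × 3.75 = 11.25 → 11.
collar: 15.5 × 3.75 = 58.12 → 58.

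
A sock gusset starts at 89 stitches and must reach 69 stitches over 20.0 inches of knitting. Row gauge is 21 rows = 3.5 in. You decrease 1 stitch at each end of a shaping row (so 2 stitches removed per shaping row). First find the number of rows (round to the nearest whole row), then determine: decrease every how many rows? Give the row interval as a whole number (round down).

Rows = 20.0 × 6 = 120.0 → 120 rows.
Stitches to remove: 20 → 10 shaping rows (at 2 st each).
120 / 10 = 12.00 → every 12 rows.

Decrease every 12th row.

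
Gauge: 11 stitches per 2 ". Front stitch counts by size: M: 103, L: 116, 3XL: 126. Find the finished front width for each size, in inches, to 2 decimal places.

M 18.73 inches; L 21.09 inches; 3XL 22.91 inches.

11/2 = 5.5 sts per in.
M: 103 / 5.5 = 18.727 → 18.73 in.
L: 116 / 5.5 = 21.091 → 21.09 in.
3XL: 126 / 5.5 = 22.909 → 22.91 in.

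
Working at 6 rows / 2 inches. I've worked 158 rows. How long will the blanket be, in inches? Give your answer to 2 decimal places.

6 rows / 2 inch = 3 rows per inch.
158 / 3 = 52.667 inches.

52.67 inches.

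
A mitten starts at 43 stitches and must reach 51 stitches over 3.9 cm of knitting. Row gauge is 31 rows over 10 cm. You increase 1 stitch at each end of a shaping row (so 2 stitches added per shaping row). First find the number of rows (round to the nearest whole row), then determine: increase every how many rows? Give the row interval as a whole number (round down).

Rows = 3.9 × 3.1 = 12.1 → 12 rows.
Stitches to add: 8 → 4 shaping rows (at 2 st each).
12 / 4 = 3.00 → every 3 rows.

Increase every 3rd row.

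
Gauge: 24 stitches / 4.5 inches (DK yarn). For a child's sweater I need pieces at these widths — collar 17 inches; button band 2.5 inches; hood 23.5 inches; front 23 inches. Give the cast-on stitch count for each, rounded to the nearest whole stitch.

Rate = 24/4.5 = 5.333 sts per in.
collar: 17 × 5.333 = 90.67 → 91.
button band: 2.5 × 5.333 = 13.33 → 13.
hood: 23.5 × 5.333 = 125.33 → 125.
front: 23 × 5.333 = 122.67 → 123.

collar 91; button band 13; hood 125; front 123.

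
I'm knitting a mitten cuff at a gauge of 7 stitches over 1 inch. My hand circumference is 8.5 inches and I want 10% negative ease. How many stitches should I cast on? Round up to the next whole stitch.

54 stitches.

Finished = 8.5 × 0.90 = 7.65 in.
7 / 1 = 7 sts per inch.
7.65 × 7 = 53.55 sts.
→ 54 sts.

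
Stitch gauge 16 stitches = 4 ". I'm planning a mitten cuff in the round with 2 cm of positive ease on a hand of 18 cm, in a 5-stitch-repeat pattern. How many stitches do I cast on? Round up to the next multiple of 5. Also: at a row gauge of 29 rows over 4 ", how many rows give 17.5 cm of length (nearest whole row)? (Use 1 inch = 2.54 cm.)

Cast on 35 stitches; work 50 rows.

Finished = 18 + 2 = 20 cm.
20 cm × 1/2.54 = 7.87 inches.
16/4 = 4 sts per in; 7.87 × 4 = 31.50 sts.
Next multiple of 5 → 35.
17.5 cm = 6.89 inches; × 7.25 = 49.95 → 50 rows.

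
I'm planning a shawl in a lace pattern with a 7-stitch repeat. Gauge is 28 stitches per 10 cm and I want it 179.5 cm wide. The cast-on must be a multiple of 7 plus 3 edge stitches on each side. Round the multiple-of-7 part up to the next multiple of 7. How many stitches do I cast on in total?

CO 503 sts.

28 / 10 = 2.8 sts per cm.
179.5 × 2.8 = 502.60 sts.
Less 6 edge sts → 496.60 for the repeat.
Next multiple of 7: 497.
Add back 6 edge sts → 503.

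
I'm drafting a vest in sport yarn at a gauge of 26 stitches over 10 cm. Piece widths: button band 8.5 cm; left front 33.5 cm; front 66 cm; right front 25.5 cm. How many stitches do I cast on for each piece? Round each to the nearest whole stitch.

Rate = 26/10 = 2.6 sts per cm.
button band: 8.5 × 2.6 = 22.10 → 22.
left front: 33.5 × 2.6 = 87.10 → 87.
front: 66 × 2.6 = 171.60 → 172.
right front: 25.5 × 2.6 = 66.30 → 66.

button band 22; left front 87; front 172; right front 66.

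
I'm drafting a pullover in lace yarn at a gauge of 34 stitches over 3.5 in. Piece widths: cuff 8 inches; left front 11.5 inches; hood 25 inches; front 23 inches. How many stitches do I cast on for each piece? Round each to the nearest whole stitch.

cuff 78; left front 112; hood 243; front 223.

Rate = 34/3.5 = 9.714 sts per in.
cuff: 8 × 9.714 = 77.71 → 78.
left front: 11.5 × 9.714 = 111.71 → 112.
hood: 25 × 9.714 = 242.86 → 243.
front: 23 × 9.714 = 223.43 → 223.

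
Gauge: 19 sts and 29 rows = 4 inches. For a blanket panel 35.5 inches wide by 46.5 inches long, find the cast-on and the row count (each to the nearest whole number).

Cast on 169 stitches and work 337 rows.

Stitch gauge = 19/4 = 4.75 sts/in; 35.5 × 4.75 = 168.62 → 169 sts.
Row gauge = 29/4 = 7.25 rows/in; 46.5 × 7.25 = 337.12 → 337 rows.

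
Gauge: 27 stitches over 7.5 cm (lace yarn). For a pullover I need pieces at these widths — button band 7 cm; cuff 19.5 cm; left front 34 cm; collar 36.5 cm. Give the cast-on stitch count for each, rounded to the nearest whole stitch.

Rate = 27/7.5 = 3.6 sts per cm.
button band: 7 × 3.6 = 25.20 → 25.
cuff: 19.5 × 3.6 = 70.20 → 70.
left front: 34 × 3.6 = 122.40 → 122.
collar: 36.5 × 3.6 = 131.40 → 131.

button band 25; cuff 70; left front 122; collar 131.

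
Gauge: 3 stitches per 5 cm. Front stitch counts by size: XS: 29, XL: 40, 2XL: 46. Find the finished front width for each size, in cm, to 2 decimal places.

XS 48.33 cm; XL 66.67 cm; 2XL 76.67 cm.

3/5 = 0.6 sts per cm.
XS: 29 / 0.6 = 48.333 → 48.33 cm.
XL: 40 / 0.6 = 66.667 → 66.67 cm.
2XL: 46 / 0.6 = 76.667 → 76.67 cm.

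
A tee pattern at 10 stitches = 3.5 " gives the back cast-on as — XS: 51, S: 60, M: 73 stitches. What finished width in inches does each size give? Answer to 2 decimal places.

10/3.5 = 2.857 sts per in.
XS: 51 / 2.857 = 17.850 → 17.85 in.
S: 60 / 2.857 = 21.000 → 21.00 in.
M: 73 / 2.857 = 25.550 → 25.55 in.

XS 17.85 inches; S 21.00 inches; M 25.55 inches.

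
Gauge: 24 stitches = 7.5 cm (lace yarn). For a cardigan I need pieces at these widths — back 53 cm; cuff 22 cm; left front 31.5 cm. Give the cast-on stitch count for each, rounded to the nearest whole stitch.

back 170; cuff 70; left front 101.

Rate = 24/7.5 = 3.2 sts per cm.
back: 53 × 3.2 = 169.60 → 170.
cuff: 22 × 3.2 = 70.40 → 70.
left front: 31.5 × 3.2 = 100.80 → 101.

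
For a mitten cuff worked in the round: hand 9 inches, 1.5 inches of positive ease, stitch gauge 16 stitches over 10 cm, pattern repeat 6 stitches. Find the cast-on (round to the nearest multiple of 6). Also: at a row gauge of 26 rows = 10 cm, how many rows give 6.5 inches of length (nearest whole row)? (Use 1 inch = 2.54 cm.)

Cast on 42 stitches; work 43 rows.

Finished = 9 + 1.5 = 10.5 inches.
10.5 inches × 2.54 = 26.67 cm.
16/10 = 1.6 sts per cm; 26.67 × 1.6 = 42.67 sts.
Nearest multiple of 6 → 42.
6.5 inches = 16.51 cm; × 2.6 = 42.93 → 43 rows.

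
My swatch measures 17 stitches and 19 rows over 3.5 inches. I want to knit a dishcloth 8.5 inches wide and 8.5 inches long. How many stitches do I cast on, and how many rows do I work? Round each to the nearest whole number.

Stitch gauge = 17/3.5 = 4.857 sts/in; 8.5 × 4.857 = 41.29 → 41 sts.
Row gauge = 19/3.5 = 5.429 rows/in; 8.5 × 5.429 = 46.14 → 46 rows.

Cast on 41 stitches and work 46 rows.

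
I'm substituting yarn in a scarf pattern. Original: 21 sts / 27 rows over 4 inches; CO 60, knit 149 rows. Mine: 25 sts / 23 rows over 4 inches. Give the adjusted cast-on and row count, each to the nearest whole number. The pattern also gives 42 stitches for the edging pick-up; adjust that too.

Stitches: 60 × 25/21 = 71.43 → 71.
Rows: 149 × 23/27 = 126.93 → 127.
edging pick-up: 42 × 25/21 = 50.00 → 50.

Cast on 71 stitches; work 127 rows; edging pick-up 50 stitches.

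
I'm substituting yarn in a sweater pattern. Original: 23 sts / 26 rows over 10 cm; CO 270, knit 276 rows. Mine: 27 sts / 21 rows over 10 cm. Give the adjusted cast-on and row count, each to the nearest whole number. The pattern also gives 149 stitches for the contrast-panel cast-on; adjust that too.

Stitches: 270 × 27/23 = 316.96 → 317.
Rows: 276 × 21/26 = 222.92 → 223.
contrast-panel cast-on: 149 × 27/23 = 174.91 → 175.

Cast on 317 stitches; work 223 rows; contrast-panel cast-on 175 stitches.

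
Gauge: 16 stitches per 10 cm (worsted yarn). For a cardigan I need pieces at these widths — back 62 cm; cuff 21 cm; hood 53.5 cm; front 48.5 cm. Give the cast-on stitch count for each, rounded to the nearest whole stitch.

back 99; cuff 34; hood 86; front 78.

Rate = 16/10 = 1.6 sts per cm.
back: 62 × 1.6 = 99.20 → 99.
cuff: 21 × 1.6 = 33.60 → 34.
hood: 53.5 × 1.6 = 85.60 → 86.
front: 48.5 × 1.6 = 77.60 → 78.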